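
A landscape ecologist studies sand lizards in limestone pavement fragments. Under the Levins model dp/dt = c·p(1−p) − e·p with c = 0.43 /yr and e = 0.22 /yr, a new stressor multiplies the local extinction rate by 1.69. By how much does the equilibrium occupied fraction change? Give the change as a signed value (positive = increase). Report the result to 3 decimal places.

Before: p* = 1 − 0.22/0.43 = 0.4884.
After the change, c = 0.43, e = 0.3718, so p* = 1 − 0.3718/0.43 = 0.1353.
Δp* = 0.1353 − 0.4884 = -0.3530.

-0.353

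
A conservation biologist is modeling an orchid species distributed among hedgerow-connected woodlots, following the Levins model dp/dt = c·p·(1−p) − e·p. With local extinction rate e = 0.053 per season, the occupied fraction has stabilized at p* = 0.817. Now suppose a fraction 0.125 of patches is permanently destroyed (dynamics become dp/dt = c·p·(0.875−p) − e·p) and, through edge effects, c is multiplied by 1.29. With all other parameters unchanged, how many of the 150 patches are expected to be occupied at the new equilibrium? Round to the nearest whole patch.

Balance c(1−p*) = e gives c = e/(1 − 0.81700) = 0.053/0.18300 = 0.28962.
New p* = 0.875 − e/c = 0.875 − 0.05300/0.37361 = 0.73314.
Expected occupied = 150 × 0.73314 = 109.97 ≈ 110.

110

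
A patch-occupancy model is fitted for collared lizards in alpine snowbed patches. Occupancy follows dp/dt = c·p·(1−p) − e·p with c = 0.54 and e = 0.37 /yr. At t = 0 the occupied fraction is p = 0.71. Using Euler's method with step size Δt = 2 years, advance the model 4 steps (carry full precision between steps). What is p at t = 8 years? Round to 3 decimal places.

Update rule: p ← p + [c·p·(1−p) − e·p]·Δt with Δt = 2.
p: 0.71000 → 0.40697  (Δp = -0.30303)
p: 0.40697 → 0.36647  (Δp = -0.04051)
p: 0.36647 → 0.34602  (Δp = -0.02044)
p: 0.34602 → 0.33436  (Δp = -0.01166)

0.334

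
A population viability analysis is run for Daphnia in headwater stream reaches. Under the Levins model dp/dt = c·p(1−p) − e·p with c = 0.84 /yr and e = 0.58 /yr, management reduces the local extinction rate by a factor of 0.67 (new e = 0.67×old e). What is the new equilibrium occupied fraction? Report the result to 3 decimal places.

Before: p* = 1 − 0.58/0.84 = 0.3095.
After the change, c = 0.84, e = 0.3886, so p* = 1 − 0.3886/0.84 = 0.5374.

0.537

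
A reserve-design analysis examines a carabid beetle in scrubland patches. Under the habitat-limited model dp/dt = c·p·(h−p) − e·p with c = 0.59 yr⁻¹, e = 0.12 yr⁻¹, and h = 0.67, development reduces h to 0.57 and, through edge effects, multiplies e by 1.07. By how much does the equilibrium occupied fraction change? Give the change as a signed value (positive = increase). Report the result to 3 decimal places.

Before: p* = h − e/c = 0.67 − 0.12/0.59 = 0.67 − 0.2034 = 0.4666.
After: c = 0.59, e = 0.1284, h = 0.57; p* = 0.57 − 0.1284/0.59 = 0.3524.
Δp* = 0.3524 − 0.4666 = -0.1142.

-0.114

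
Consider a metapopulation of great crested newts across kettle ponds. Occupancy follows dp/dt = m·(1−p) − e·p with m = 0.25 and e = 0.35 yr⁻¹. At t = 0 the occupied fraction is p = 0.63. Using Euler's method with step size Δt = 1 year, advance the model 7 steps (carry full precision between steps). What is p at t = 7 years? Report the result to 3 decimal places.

0.417

Update rule: p ← p + [m·(1−p) − e·p]·Δt with Δt = 1.
t = 1: p = 0.63000 + (-0.12800) = 0.50200
t = 2: p = 0.50200 + (-0.05120) = 0.45080
t = 3: p = 0.45080 + (-0.02048) = 0.43032
t = 4: p = 0.43032 + (-0.00819) = 0.42213
t = 5: p = 0.42213 + (-0.00328) = 0.41885
t = 6: p = 0.41885 + (-0.00131) = 0.41754
t = 7: p = 0.41754 + (-0.00052) = 0.41702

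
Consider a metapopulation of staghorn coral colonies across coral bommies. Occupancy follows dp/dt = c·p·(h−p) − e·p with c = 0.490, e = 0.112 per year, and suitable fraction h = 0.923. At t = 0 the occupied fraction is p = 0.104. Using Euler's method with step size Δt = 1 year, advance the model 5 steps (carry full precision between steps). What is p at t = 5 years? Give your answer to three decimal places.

0.321

Update rule: p ← p + [c·p·(h−p) − e·p]·Δt with Δt = 1.
t = 1: p = 0.10400 + (+0.03009) = 0.13409
t = 2: p = 0.13409 + (+0.03682) = 0.17090
t = 3: p = 0.17090 + (+0.04384) = 0.21475
t = 4: p = 0.21475 + (+0.05047) = 0.26522
t = 5: p = 0.26522 + (+0.05578) = 0.32100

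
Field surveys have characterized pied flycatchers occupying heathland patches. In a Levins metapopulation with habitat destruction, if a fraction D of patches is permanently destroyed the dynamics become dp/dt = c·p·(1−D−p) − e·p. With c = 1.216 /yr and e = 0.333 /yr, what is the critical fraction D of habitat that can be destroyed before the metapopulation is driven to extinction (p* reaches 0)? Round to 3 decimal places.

0.726

The nontrivial equilibrium is p* = (1−D) − e/c; extinction occurs when this hits zero.
So D_crit = 1 − e/c = 1 − 0.333/1.216 = 1 − 0.2738 = 0.7262.
Note this equals the original equilibrium occupancy — the Levins extinction-debt result.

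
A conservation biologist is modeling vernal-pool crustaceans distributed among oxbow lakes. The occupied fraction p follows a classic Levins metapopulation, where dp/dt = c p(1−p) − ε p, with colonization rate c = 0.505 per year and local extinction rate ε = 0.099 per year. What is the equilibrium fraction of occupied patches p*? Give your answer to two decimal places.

0.80

At equilibrium, colonization balances extinction: c·p*·(1−p*) = ε·p*.
So p* = 1 − ε/c = 1 − 0.099/0.505 = 1 − 0.1960 = 0.8040.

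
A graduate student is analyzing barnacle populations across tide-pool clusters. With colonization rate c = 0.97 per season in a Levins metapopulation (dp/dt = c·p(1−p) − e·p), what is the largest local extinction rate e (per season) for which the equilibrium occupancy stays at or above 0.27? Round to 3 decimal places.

0.708

1 − e/c ≥ 0.27 ⇒ e ≤ c(1 − 0.27) = 0.97 × 0.7300.
e_max = 0.7081.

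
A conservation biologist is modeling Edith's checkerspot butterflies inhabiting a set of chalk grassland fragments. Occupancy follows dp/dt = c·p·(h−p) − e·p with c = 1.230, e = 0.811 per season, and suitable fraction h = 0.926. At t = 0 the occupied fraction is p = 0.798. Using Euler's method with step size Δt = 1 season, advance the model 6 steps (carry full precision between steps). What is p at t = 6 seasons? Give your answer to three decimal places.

0.268

Update rule: p ← p + [c·p·(h−p) − e·p]·Δt with Δt = 1.
t = 1: p = 0.79800 + (-0.52154) = 0.27646
t = 2: p = 0.27646 + (-0.00334) = 0.27312
t = 3: p = 0.27312 + (-0.00217) = 0.27095
t = 4: p = 0.27095 + (-0.00143) = 0.26952
t = 5: p = 0.26952 + (-0.00095) = 0.26857
t = 6: p = 0.26857 + (-0.00063) = 0.26793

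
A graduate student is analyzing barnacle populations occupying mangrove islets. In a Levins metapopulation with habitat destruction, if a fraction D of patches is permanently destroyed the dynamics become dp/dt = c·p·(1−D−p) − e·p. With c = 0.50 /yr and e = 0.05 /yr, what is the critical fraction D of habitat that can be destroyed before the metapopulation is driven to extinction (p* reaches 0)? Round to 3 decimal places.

The nontrivial equilibrium is p* = (1−D) − e/c; extinction occurs when this hits zero.
So D_crit = 1 − e/c = 1 − 0.05/0.50 = 1 − 0.1000 = 0.9000.
This equals the undisturbed p*, a classic result of Lande's extension.

0.900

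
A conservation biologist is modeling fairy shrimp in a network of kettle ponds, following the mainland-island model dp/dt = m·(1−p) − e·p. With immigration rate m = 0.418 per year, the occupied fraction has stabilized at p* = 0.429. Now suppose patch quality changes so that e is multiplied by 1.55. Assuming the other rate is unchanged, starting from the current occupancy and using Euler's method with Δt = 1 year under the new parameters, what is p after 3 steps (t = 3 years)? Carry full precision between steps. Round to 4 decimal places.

Balance m(1−p*) = e·p* gives e = m(1−p*)/p* = 0.418×0.57100/0.42900 = 0.55636.
Starting from p₀ = 0.42900; update p ← p + (dp/dt)·Δt with the new parameters.
t = 1: p = 0.42900 + (-0.13127) = 0.29773
t = 2: p = 0.29773 + (+0.03680) = 0.33453
t = 3: p = 0.33453 + (-0.01032) = 0.32421

0.3242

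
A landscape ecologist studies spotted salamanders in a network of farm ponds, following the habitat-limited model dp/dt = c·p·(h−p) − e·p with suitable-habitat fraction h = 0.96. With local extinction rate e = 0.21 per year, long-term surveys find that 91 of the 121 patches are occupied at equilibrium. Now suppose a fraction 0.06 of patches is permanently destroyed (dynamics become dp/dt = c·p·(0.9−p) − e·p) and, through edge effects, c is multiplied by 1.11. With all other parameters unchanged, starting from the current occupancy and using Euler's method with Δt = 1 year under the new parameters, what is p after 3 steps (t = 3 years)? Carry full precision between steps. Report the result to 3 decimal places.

0.713

Observed p* = 91/121 = 0.75207.
Balance c(h−p*) = e gives c = e/(0.96 − 0.75207) = 0.21/0.20793 = 1.00994.
Starting from p₀ = 0.75207; update p ← p + (dp/dt)·Δt with the new parameters.
step 1: Δp = -0.03321, p = 0.71885
step 2: Δp = -0.00498, p = 0.71387
step 3: Δp = -0.00096, p = 0.71291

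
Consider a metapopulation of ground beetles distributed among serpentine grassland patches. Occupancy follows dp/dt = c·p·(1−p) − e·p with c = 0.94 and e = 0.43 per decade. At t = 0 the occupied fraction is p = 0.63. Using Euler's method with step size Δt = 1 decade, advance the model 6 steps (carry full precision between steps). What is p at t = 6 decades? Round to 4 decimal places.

Update rule: p ← p + [c·p·(1−p) − e·p]·Δt with Δt = 1.
step 1: Δp = -0.05179, p = 0.57821
step 2: Δp = -0.01938, p = 0.55883
step 3: Δp = -0.00855, p = 0.55028
step 4: Δp = -0.00400, p = 0.54628
step 5: Δp = -0.00192, p = 0.54437
step 6: Δp = -0.00093, p = 0.54344

0.5434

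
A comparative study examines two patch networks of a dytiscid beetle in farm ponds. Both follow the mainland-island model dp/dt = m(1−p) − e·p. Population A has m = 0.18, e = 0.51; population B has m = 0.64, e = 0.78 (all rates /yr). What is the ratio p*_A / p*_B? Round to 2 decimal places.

0.58

A: p*_A = m/(m+e) = 0.18/0.6900 = 0.2609.
B: p*_B = 0.64/1.4200 = 0.4507.
p*_A / p*_B = 0.2609/0.4507 = 0.5788.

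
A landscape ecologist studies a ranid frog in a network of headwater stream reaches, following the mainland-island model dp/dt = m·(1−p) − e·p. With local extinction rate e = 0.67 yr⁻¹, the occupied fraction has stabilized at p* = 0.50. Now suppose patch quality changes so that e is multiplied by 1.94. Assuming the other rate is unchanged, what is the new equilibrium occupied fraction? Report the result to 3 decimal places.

Balance m(1−p*) = e·p* gives m = e·p*/(1−p*) = 0.67×0.50000/0.50000 = 0.67000.
New p* = m/(m+e) = 0.67000/(0.67000+1.29980) = 0.34014.

0.340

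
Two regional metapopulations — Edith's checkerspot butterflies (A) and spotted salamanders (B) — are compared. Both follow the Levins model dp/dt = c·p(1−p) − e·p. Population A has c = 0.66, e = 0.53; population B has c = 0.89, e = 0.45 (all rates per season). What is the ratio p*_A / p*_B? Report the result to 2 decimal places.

0.40

A: p*_A = 1 − 0.53/0.66 = 0.1970.
B: p*_B = 1 − 0.45/0.89 = 0.4944.
p*_A / p*_B = 0.1970/0.4944 = 0.3984.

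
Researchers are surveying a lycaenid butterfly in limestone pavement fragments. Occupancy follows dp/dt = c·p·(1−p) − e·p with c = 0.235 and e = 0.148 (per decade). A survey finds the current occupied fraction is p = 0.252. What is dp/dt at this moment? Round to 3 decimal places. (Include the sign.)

0.007

Colonization term: c·p·(1−p) = 0.235×0.252×0.7480 = 0.04430.
Extinction term: e·p = 0.03730.
dp/dt = 0.04430 − 0.03730 = 0.00700.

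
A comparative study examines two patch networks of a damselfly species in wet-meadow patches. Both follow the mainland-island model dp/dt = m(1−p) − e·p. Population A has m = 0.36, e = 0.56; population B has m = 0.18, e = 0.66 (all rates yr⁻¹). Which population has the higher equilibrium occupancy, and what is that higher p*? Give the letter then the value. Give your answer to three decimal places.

A, 0.391

A: p*_A = m/(m+e) = 0.36/0.9200 = 0.3913.
B: p*_B = 0.18/0.8400 = 0.2143.
A is higher at 0.3913.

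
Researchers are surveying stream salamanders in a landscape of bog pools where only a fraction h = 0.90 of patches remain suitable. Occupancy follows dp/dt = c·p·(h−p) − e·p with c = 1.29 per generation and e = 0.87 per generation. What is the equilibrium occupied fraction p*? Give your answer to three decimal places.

Setting dp/dt = 0 and dividing by p* gives c·(h−p*) = e.
So p* = h − e/c = 0.90 − 0.87/1.29 = 0.90 − 0.6744 = 0.2256.

0.226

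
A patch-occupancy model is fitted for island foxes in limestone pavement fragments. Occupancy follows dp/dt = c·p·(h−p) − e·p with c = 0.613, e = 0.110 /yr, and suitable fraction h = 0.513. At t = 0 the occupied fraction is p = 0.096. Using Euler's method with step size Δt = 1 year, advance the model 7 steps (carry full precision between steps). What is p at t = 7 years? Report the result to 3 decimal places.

Update rule: p ← p + [c·p·(h−p) − e·p]·Δt with Δt = 1.
step 1: Δp = +0.01398, p = 0.10998
step 2: Δp = +0.01507, p = 0.12505
step 3: Δp = +0.01598, p = 0.14104
step 4: Δp = +0.01664, p = 0.15768
step 5: Δp = +0.01700, p = 0.17468
step 6: Δp = +0.01701, p = 0.19169
step 7: Δp = +0.01667, p = 0.20836

0.208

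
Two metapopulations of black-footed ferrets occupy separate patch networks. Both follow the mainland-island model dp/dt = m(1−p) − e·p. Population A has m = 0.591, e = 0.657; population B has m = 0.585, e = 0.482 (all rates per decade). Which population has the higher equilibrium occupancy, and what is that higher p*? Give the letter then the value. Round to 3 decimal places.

A: p*_A = m/(m+e) = 0.591/1.2480 = 0.4736.
B: p*_B = 0.585/1.0670 = 0.5483.
B is higher at 0.5483.

B, 0.548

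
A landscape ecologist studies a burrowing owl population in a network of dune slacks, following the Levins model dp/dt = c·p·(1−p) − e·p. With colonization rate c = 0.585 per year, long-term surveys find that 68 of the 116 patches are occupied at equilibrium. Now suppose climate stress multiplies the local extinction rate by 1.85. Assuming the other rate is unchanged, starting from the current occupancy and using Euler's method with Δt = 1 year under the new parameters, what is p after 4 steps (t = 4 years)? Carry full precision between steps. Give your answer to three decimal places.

Observed p* = 68/116 = 0.58621.
Balance c(1−p*) = e gives e = 0.585×(1 − 0.58621) = 0.24207.
Starting from p₀ = 0.58621; update p ← p + (dp/dt)·Δt with the new parameters.
t = 1: p = 0.58621 + (-0.12062) = 0.46559
t = 2: p = 0.46559 + (-0.06295) = 0.40264
t = 3: p = 0.40264 + (-0.03961) = 0.36303
t = 4: p = 0.36303 + (-0.02730) = 0.33573

0.336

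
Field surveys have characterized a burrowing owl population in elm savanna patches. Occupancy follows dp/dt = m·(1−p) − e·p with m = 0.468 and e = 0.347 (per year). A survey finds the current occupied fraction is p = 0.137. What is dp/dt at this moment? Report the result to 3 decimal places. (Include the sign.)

Colonization term: m·(1−p) = 0.468×0.8630 = 0.40388.
Extinction term: e·p = 0.04754.
dp/dt = 0.40388 − 0.04754 = 0.35635.

0.356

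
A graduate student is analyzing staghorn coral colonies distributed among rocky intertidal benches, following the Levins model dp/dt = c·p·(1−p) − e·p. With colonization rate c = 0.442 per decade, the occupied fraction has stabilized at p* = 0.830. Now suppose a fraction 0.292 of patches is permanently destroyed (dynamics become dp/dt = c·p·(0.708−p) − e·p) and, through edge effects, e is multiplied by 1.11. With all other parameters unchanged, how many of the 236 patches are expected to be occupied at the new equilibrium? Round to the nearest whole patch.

123

Balance c(1−p*) = e gives e = 0.442×(1 − 0.83000) = 0.07514.
New p* = 0.708 − e/c = 0.708 − 0.08341/0.44200 = 0.51929.
Expected occupied = 236 × 0.51929 = 122.55 ≈ 123.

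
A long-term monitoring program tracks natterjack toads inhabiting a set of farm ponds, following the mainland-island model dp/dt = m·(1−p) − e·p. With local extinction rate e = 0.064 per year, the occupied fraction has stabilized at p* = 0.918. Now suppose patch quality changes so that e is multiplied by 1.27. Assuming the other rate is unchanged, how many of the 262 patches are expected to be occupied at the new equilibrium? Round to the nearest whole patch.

Balance m(1−p*) = e·p* gives m = e·p*/(1−p*) = 0.064×0.91800/0.08200 = 0.71649.
New p* = m/(m+e) = 0.71649/(0.71649+0.08128) = 0.89812.
Expected occupied = 262 × 0.89812 = 235.31 ≈ 235.

235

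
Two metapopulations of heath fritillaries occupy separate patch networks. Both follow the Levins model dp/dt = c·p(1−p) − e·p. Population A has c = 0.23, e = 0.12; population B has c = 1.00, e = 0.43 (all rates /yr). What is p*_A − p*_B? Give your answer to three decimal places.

A: p*_A = 1 − 0.12/0.23 = 0.4783.
B: p*_B = 1 − 0.43/1.00 = 0.5700.
p*_A − p*_B = 0.4783 − 0.5700 = -0.0917.

-0.092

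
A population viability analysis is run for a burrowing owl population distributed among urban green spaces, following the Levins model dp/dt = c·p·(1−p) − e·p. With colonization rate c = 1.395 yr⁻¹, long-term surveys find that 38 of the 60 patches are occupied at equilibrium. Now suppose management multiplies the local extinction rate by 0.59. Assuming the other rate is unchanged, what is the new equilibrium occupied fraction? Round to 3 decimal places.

Observed p* = 38/60 = 0.63333.
Balance c(1−p*) = e gives e = 1.395×(1 − 0.63333) = 0.51150.
New p* = 1 − e/c = 1 − 0.30178/1.39500 = 0.78367.

0.784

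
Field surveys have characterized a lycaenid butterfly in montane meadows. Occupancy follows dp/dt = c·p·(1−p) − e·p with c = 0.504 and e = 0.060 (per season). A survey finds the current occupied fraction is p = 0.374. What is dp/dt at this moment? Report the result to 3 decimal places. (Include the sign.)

Colonization term: c·p·(1−p) = 0.504×0.374×0.6260 = 0.11800.
Extinction term: e·p = 0.02244.
dp/dt = 0.11800 − 0.02244 = 0.09556.

0.096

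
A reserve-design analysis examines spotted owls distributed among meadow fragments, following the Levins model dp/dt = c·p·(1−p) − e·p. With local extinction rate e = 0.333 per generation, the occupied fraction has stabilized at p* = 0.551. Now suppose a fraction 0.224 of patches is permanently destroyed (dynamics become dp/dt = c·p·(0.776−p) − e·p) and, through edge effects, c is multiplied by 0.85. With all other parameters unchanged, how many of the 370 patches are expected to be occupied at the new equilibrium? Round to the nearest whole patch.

92

Balance c(1−p*) = e gives c = e/(1 − 0.55100) = 0.333/0.44900 = 0.74165.
New p* = 0.776 − e/c = 0.776 − 0.33300/0.63040 = 0.24776.
Expected occupied = 370 × 0.24776 = 91.67 ≈ 92.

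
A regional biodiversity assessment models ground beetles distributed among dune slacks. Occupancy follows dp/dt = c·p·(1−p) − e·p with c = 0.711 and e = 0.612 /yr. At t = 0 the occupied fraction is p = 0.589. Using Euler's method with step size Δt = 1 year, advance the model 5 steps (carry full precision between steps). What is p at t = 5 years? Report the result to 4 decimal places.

Update rule: p ← p + [c·p·(1−p) − e·p]·Δt with Δt = 1.
step 1: Δp = -0.18835, p = 0.40065
step 2: Δp = -0.07447, p = 0.32618
step 3: Δp = -0.04336, p = 0.28283
step 4: Δp = -0.02887, p = 0.25395
step 5: Δp = -0.02071, p = 0.23324

0.2332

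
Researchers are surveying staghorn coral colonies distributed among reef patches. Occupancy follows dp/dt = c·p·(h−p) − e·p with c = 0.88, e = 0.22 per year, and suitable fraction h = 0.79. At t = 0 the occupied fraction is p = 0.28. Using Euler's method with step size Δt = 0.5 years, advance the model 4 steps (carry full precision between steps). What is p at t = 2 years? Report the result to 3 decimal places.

Update rule: p ← p + [c·p·(h−p) − e·p]·Δt with Δt = 0.5.
t = 0.5: p = 0.28000 + (+0.03203) = 0.31203
t = 1: p = 0.31203 + (+0.03130) = 0.34333
t = 1.5: p = 0.34333 + (+0.02971) = 0.37304
t = 2: p = 0.37304 + (+0.02740) = 0.40044

0.400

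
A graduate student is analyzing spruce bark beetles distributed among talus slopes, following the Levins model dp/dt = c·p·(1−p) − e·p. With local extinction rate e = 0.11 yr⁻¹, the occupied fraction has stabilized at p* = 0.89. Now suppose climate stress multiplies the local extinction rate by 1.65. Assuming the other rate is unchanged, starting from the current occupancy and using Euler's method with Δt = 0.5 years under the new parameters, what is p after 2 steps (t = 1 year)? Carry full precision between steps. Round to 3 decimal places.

0.841

Balance c(1−p*) = e gives c = e/(1 − 0.89000) = 0.11/0.11000 = 1.00000.
Starting from p₀ = 0.89000; update p ← p + (dp/dt)·Δt with the new parameters.
  1  |  dp/dt·Δt = -0.031817  |  p_1 = 0.858183
  2  |  dp/dt·Δt = -0.017027  |  p_2 = 0.841155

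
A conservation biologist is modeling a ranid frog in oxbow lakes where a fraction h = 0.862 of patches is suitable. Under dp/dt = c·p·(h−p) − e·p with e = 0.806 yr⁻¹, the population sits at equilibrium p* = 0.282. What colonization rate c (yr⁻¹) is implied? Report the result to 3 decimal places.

1.390

At equilibrium c(h−p*) = e, so c = e/(h−p*).
c = 0.806/(0.862 − 0.282) = 0.806/0.5800 = 1.3897.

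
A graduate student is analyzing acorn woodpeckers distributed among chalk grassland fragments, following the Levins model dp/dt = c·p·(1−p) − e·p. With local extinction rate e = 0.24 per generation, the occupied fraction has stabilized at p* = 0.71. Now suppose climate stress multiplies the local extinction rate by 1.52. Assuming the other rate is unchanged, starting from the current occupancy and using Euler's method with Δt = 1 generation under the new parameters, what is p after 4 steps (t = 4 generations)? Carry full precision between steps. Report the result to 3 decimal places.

Balance c(1−p*) = e gives c = e/(1 − 0.71000) = 0.24/0.29000 = 0.82759.
Starting from p₀ = 0.71000; update p ← p + (dp/dt)·Δt with the new parameters.
t = 1: p = 0.71000 + (-0.08861) = 0.62139
t = 2: p = 0.62139 + (-0.03198) = 0.58941
t = 3: p = 0.58941 + (-0.01474) = 0.57467
t = 4: p = 0.57467 + (-0.00736) = 0.56731

0.567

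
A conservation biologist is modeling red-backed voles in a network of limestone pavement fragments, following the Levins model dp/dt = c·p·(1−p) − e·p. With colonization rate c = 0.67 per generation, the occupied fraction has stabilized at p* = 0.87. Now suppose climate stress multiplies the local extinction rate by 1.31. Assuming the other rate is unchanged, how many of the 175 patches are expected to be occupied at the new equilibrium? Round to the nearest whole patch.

Balance c(1−p*) = e gives e = 0.67×(1 − 0.87000) = 0.08710.
New p* = 1 − e/c = 1 − 0.11410/0.67000 = 0.82970.
Expected occupied = 175 × 0.82970 = 145.20 ≈ 145.

145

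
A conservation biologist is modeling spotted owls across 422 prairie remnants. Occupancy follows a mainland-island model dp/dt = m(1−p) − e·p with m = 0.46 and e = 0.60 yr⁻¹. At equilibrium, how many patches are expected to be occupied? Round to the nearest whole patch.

p* = m/(m+e) = 0.46/1.0600 = 0.4340.
Expected occupied patches = N × p* = 422 × 0.4340 = 183.13 ≈ 183.

183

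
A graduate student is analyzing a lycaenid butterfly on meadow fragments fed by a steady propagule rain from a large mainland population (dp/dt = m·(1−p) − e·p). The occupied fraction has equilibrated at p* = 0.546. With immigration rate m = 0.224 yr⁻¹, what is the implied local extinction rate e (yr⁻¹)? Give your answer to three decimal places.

At equilibrium m(1−p*) = e·p*, so e = m(1−p*)/p*.
e = 0.224 × 0.4540 / 0.546 = 0.1863.

0.186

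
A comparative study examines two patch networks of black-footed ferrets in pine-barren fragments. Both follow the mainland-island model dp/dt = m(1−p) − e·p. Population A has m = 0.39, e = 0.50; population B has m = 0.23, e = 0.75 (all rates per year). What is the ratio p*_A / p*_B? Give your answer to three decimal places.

A: p*_A = m/(m+e) = 0.39/0.8900 = 0.4382.
B: p*_B = 0.23/0.9800 = 0.2347.
p*_A / p*_B = 0.4382/0.2347 = 1.8671.

1.867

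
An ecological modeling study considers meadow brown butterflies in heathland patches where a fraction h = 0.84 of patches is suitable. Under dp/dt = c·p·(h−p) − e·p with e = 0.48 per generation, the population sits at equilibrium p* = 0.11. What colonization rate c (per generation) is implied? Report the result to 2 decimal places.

0.66

At equilibrium c(h−p*) = e, so c = e/(h−p*).
c = 0.48/(0.84 − 0.11) = 0.48/0.7300 = 0.6575.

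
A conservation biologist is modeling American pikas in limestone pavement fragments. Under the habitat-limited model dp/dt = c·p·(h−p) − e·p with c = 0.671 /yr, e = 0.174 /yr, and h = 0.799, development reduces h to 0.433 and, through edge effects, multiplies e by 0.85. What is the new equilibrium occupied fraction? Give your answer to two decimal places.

Before: p* = h − e/c = 0.799 − 0.174/0.671 = 0.799 − 0.2593 = 0.5397.
After: c = 0.671, e = 0.1479, h = 0.433; p* = 0.433 − 0.1479/0.671 = 0.2126.

0.21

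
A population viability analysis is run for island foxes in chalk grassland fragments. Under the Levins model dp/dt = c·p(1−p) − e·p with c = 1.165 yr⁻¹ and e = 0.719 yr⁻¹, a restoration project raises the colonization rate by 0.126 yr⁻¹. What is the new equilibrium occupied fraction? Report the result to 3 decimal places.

0.443

Before: p* = 1 − 0.719/1.165 = 0.3828.
After the change, c = 1.291, e = 0.719, so p* = 1 − 0.719/1.291 = 0.4431.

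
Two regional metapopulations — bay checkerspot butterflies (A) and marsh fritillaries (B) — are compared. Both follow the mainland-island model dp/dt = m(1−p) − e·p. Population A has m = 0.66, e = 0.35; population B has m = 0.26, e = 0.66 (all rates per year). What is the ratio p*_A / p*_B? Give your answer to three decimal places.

2.312

A: p*_A = m/(m+e) = 0.66/1.0100 = 0.6535.
B: p*_B = 0.26/0.9200 = 0.2826.
p*_A / p*_B = 0.6535/0.2826 = 2.3123.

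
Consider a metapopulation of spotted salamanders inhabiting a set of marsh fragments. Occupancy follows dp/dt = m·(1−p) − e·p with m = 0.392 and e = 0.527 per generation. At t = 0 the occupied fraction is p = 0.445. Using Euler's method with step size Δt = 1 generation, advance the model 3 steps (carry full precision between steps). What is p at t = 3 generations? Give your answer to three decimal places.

0.427

Update rule: p ← p + [m·(1−p) − e·p]·Δt with Δt = 1.
t = 1: p = 0.44500 + (-0.01696) = 0.42805
t = 2: p = 0.42805 + (-0.00137) = 0.42667
t = 3: p = 0.42667 + (-0.00011) = 0.42656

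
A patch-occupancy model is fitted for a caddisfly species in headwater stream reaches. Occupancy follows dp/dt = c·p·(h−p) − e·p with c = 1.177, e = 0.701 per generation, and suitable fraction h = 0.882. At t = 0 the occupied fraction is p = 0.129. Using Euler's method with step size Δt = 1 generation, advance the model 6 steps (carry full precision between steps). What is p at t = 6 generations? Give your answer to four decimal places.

Update rule: p ← p + [c·p·(h−p) − e·p]·Δt with Δt = 1.
p: 0.12900 → 0.15290  (Δp = +0.02390)
p: 0.15290 → 0.17693  (Δp = +0.02403)
p: 0.17693 → 0.19973  (Δp = +0.02280)
p: 0.19973 → 0.22011  (Δp = +0.02038)
p: 0.22011 → 0.23729  (Δp = +0.01718)
p: 0.23729 → 0.25101  (Δp = +0.01372)

0.2510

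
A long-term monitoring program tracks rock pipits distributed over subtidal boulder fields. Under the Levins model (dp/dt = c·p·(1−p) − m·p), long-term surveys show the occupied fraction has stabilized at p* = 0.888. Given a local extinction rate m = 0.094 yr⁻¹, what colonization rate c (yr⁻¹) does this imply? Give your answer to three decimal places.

0.839

At equilibrium c(1−p*) = m, so c = m/(1−p*).
c = 0.094/(1 − 0.888) = 0.094/0.1120 = 0.8393.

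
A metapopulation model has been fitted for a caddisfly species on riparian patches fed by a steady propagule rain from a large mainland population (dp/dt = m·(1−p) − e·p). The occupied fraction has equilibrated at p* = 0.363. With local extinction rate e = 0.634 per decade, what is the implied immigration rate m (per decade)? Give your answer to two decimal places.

At equilibrium m(1−p*) = e·p*, so m = e·p*/(1−p*).
m = 0.634 × 0.363 / 0.6370 = 0.2301/0.6370 = 0.3613.

0.36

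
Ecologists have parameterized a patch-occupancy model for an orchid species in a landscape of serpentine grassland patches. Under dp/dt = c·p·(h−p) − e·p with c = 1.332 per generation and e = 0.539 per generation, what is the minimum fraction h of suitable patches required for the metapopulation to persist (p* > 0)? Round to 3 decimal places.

p* = h − e/c is positive only when h > e/c.
h_min = e/c = 0.539/1.332 = 0.4047.

0.405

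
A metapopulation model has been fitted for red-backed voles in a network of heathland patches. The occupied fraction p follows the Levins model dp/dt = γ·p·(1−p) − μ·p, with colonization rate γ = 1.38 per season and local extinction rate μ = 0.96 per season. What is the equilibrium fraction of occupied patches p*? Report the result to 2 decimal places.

0.30

At equilibrium, colonization balances extinction: γ·p*·(1−p*) = μ·p*.
So p* = 1 − μ/γ = 1 − 0.96/1.38 = 1 − 0.6957 = 0.3043.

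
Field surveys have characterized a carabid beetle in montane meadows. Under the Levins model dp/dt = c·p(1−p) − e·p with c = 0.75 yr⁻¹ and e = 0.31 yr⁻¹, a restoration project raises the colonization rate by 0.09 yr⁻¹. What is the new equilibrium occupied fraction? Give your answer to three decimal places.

Before: p* = 1 − 0.31/0.75 = 0.5867.
After the change, c = 0.84, e = 0.31, so p* = 1 − 0.31/0.84 = 0.6310.

0.631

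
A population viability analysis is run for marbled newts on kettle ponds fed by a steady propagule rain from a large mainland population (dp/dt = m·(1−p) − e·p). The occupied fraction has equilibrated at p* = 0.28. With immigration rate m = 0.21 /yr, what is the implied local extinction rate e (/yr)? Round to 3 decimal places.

At equilibrium m(1−p*) = e·p*, so e = m(1−p*)/p*.
e = 0.21 × 0.7200 / 0.28 = 0.5400.

0.540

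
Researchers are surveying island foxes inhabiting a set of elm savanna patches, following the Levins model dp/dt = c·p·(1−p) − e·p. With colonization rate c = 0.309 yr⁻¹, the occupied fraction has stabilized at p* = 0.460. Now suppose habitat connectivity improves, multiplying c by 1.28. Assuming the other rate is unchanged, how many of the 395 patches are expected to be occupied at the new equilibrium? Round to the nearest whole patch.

Balance c(1−p*) = e gives e = 0.309×(1 − 0.46000) = 0.16686.
New p* = 1 − e/c = 1 − 0.16686/0.39552 = 0.57812.
Expected occupied = 395 × 0.57812 = 228.36 ≈ 228.

228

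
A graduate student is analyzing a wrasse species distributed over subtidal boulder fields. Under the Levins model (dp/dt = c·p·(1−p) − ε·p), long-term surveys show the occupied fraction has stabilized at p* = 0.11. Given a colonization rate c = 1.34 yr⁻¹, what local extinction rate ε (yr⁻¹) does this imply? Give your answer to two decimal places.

At equilibrium c(1−p*) = ε.
ε = 1.34 × (1 − 0.11) = 1.34 × 0.8900 = 1.1926.

1.19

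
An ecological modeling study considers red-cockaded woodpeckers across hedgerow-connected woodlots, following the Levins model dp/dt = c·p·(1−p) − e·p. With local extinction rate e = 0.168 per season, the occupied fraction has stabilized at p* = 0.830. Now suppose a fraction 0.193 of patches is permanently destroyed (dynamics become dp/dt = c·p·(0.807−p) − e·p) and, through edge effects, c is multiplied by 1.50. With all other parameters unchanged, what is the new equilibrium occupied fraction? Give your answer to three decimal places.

Balance c(1−p*) = e gives c = e/(1 − 0.83000) = 0.168/0.17000 = 0.98824.
New p* = 0.807 − e/c = 0.807 − 0.16800/1.48236 = 0.69367.

0.694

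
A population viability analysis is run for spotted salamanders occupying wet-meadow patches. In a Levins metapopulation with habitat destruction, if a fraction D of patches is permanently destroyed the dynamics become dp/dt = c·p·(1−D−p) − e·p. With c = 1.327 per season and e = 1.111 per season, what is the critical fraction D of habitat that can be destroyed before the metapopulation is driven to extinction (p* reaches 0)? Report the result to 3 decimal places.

0.163

The nontrivial equilibrium is p* = (1−D) − e/c; extinction occurs when this hits zero.
So D_crit = 1 − e/c = 1 − 1.111/1.327 = 1 − 0.8372 = 0.1628.
This equals the undisturbed p*, a classic result of Lande's extension.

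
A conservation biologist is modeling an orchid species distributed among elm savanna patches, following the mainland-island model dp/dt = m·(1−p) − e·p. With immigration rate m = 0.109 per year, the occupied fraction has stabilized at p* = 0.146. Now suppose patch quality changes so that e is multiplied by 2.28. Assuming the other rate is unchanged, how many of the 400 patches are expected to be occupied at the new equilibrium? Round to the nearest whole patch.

28

Balance m(1−p*) = e·p* gives e = m(1−p*)/p* = 0.109×0.85400/0.14600 = 0.63758.
New p* = m/(m+e) = 0.10900/(0.10900+1.45368) = 0.06975.
Expected occupied = 400 × 0.06975 = 27.90 ≈ 28.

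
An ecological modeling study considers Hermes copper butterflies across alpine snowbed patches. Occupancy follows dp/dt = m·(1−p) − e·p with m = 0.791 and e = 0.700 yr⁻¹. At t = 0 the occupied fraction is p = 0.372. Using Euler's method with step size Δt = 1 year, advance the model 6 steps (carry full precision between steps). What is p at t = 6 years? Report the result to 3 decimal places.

0.528

Update rule: p ← p + [m·(1−p) − e·p]·Δt with Δt = 1.
step 1: Δp = +0.23635, p = 0.60835
step 2: Δp = -0.11605, p = 0.49230
step 3: Δp = +0.05698, p = 0.54928
step 4: Δp = -0.02798, p = 0.52130
step 5: Δp = +0.01374, p = 0.53504
step 6: Δp = -0.00674, p = 0.52830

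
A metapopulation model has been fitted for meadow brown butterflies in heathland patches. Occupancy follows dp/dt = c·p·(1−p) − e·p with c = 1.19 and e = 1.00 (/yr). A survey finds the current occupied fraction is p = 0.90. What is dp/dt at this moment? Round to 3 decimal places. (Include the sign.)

Colonization term: c·p·(1−p) = 1.19×0.90×0.1000 = 0.10710.
Extinction term: e·p = 0.90000.
dp/dt = 0.10710 − 0.90000 = -0.79290.

-0.793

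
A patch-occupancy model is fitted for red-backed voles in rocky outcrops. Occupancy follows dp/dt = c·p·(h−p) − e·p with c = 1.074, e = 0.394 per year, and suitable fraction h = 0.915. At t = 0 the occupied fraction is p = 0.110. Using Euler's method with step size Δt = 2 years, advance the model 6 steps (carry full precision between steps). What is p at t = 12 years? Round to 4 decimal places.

Update rule: p ← p + [c·p·(h−p) − e·p]·Δt with Δt = 2.
p: 0.11000 → 0.21353  (Δp = +0.10353)
p: 0.21353 → 0.36700  (Δp = +0.15348)
p: 0.36700 → 0.50980  (Δp = +0.14280)
p: 0.50980 → 0.55179  (Δp = +0.04199)
p: 0.55179 → 0.54747  (Δp = -0.00432)
p: 0.54747 → 0.54827  (Δp = +0.00079)

0.5483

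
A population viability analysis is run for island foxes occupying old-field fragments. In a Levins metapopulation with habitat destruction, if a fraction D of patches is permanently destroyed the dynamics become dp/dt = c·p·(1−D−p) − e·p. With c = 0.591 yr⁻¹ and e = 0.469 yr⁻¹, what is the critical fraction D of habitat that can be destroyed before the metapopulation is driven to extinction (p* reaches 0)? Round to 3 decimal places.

0.206

The nontrivial equilibrium is p* = (1−D) − e/c; extinction occurs when this hits zero.
So D_crit = 1 − e/c = 1 − 0.469/0.591 = 1 − 0.7936 = 0.2064.
Note this equals the original equilibrium occupancy — the Levins extinction-debt result.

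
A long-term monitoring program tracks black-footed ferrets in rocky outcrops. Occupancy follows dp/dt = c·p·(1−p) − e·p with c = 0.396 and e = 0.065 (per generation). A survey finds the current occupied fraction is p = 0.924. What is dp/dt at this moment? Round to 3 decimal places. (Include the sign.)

Colonization term: c·p·(1−p) = 0.396×0.924×0.0760 = 0.02781.
Extinction term: e·p = 0.06006.
dp/dt = 0.02781 − 0.06006 = -0.03225.

-0.032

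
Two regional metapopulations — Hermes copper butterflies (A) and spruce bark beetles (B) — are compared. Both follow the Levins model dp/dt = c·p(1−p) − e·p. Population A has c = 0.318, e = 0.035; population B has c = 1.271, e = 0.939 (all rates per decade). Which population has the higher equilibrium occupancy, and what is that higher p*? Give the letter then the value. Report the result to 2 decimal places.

A: p*_A = 1 − 0.035/0.318 = 0.8899.
B: p*_B = 1 − 0.939/1.271 = 0.2612.
A is higher at 0.8899.

A, 0.89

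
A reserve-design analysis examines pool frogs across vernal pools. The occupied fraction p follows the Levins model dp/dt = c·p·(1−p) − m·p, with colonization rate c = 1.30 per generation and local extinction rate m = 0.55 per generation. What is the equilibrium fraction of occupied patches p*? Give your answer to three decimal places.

0.577

At equilibrium, colonization balances extinction: c·p*·(1−p*) = m·p*.
So p* = 1 − m/c = 1 − 0.55/1.30 = 1 − 0.4231 = 0.5769.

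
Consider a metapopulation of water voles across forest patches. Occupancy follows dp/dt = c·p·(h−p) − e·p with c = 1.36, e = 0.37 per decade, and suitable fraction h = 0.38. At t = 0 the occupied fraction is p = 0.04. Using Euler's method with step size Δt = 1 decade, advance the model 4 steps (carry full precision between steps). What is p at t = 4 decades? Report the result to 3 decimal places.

0.055

Update rule: p ← p + [c·p·(h−p) − e·p]·Δt with Δt = 1.
p: 0.04000 → 0.04370  (Δp = +0.00370)
p: 0.04370 → 0.04751  (Δp = +0.00382)
p: 0.04751 → 0.05142  (Δp = +0.00390)
p: 0.05142 → 0.05537  (Δp = +0.00395)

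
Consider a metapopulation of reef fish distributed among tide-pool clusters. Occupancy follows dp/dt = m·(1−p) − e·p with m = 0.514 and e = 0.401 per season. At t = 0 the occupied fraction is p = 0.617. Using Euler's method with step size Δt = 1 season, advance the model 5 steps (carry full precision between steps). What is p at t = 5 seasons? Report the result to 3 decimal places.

Update rule: p ← p + [m·(1−p) − e·p]·Δt with Δt = 1.
step 1: Δp = -0.05055, p = 0.56644
step 2: Δp = -0.00430, p = 0.56215
step 3: Δp = -0.00037, p = 0.56178
step 4: Δp = -0.00003, p = 0.56175
step 5: Δp = -0.00000, p = 0.56175

0.562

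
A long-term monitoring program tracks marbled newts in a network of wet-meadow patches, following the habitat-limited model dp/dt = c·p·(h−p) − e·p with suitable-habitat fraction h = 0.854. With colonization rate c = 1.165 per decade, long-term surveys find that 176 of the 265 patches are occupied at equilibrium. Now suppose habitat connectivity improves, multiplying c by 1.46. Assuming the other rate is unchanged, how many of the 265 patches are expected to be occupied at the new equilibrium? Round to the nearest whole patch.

Observed p* = 176/265 = 0.66415.
Balance c(h−p*) = e gives e = 1.165×(0.854 − 0.66415) = 0.22118.
New p* = 0.854 − e/c = 0.854 − 0.22118/1.70090 = 0.72396.
Expected occupied = 265 × 0.72396 = 191.85 ≈ 192.

192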